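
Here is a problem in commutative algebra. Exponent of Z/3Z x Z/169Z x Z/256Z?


Exponent = lcm of the cyclic orders; pairwise coprime => product.
3^1*13^2*2^8=3*169*256=129792


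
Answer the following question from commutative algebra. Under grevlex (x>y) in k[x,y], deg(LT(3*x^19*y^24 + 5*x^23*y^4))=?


LT: 3*x^19*y^24
deg_x=19, deg_y=24
Total=19+24=43


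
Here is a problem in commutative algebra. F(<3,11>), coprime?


gcd(3,11)=1 => F=ab-a-b=3*11-3-11=33-14=19


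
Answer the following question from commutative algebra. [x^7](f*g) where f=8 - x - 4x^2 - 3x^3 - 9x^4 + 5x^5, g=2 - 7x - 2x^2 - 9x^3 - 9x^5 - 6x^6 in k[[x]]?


[x^7] = sum a_i*b_j, i+j=7
  -1*-6=6
  -4*-9=36
  -9*-9=81
  5*-2=-10
Sum=113


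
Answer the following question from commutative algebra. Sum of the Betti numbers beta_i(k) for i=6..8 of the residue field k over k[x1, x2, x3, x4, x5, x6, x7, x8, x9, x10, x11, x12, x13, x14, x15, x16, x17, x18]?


Koszul resolution: beta_i(k)=C(n,i), n=18
C(18,6)=18564, C(18,7)=31824, C(18,8)=43758
Sum=94146


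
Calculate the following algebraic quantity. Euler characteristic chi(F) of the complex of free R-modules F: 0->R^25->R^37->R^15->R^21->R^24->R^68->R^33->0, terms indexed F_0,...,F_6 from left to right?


chi = sum (-1)^i * rank:
(-1)^0*25=25
(-1)^1*37=-37
(-1)^2*15=15
(-1)^3*21=-21
(-1)^4*24=24
(-1)^5*68=-68
(-1)^6*33=33
chi=-29


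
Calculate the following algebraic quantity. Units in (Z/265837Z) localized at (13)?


Local ring = Z/2197Z.
phi(2197) = 13^2*(13-1) = 2028


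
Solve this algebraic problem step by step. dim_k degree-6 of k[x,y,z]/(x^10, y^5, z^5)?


Need i<10, j<5, k<5 with i+j+k=6.
For each i, j ranges over max(0,6-i-4)..min(4,6-i):
  i=0: j in [2,4] -> 3
  i=1: j in [1,4] -> 4
  i=2: j in [0,4] -> 5
  i=3: j in [0,3] -> 4
  i=4: j in [0,2] -> 3
  i=5: j in [0,1] -> 2
  i=6: j in [0,0] -> 1
H(6) = 3+4+5+4+3+2+1 = 22


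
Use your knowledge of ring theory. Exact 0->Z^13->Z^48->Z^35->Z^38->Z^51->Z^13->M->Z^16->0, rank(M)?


Alt sum=0:
(-1)^0*13 + (-1)^1*48 + (-1)^2*35 + (-1)^3*38 + (-1)^4*51 + (-1)^5*13 + (-1)^6*? + (-1)^7*16=0
rank(M)=16


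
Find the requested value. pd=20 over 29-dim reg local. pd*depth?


pd+depth=29
depth=29-20=9
pd*depth=20*9=180


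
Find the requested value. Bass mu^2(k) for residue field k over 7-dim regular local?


C(n,i)=C(7,2)=21


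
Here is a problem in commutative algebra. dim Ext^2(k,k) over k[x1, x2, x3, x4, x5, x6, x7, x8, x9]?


C(n,i)=C(9,2)=36


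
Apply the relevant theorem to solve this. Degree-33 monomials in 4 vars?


C(d+n-1,n-1)=C(36,3)=7140


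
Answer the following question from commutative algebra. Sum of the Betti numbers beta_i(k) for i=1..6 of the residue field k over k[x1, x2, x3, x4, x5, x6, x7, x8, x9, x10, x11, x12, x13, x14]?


Koszul resolution: beta_i(k)=C(n,i), n=14
C(14,1)=14, C(14,2)=91, C(14,3)=364, C(14,4)=1001, C(14,5)=2002, C(14,6)=3003
Sum=6475


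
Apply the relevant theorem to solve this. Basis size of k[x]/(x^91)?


Basis: 1,x,...,x^90
dim=91


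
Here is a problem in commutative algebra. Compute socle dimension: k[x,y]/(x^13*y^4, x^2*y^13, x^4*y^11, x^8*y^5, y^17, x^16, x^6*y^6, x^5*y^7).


Socle = ann(m) = span of standard monomials u with x*u, y*u in I (staircase corners).
Minimal generators: x^16, x^13*y^4, x^8*y^5, x^6*y^6, x^5*y^7, x^4*y^11, x^2*y^13, y^17
Corners: xy^16, x^3y^12, x^4y^10, x^5y^6, x^7y^5, x^12y^4, x^15y^3
Socle dim=7


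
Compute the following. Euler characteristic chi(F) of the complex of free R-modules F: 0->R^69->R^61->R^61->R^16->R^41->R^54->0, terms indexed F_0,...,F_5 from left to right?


chi = sum (-1)^i * rank:
(-1)^0*69=69
(-1)^1*61=-61
(-1)^2*61=61
(-1)^3*16=-16
(-1)^4*41=41
(-1)^5*54=-54
chi=40


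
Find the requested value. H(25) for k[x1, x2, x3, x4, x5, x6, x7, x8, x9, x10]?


C(d+n-1,n-1)=C(34,9)=52451256


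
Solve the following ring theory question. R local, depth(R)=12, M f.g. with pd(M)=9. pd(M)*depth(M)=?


pd+depth=12
depth=12-9=3
pd*depth=9*3=27


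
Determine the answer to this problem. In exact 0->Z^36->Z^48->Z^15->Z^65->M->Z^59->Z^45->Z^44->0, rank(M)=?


Alt sum=0:
(-1)^0*36 + (-1)^1*48 + (-1)^2*15 + (-1)^3*65 + (-1)^4*? + (-1)^5*59 + (-1)^6*45 + (-1)^7*44=0
rank(M)=120


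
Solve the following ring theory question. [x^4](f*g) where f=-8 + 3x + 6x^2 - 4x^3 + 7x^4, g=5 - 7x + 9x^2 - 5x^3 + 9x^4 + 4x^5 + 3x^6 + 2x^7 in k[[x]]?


[x^4] = sum a_i*b_j, i+j=4
  -8*9=-72
  3*-5=-15
  6*9=54
  -4*-7=28
  7*5=35
Sum=30


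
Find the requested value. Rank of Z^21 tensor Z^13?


rank(M(x)N) = rank(M)*rank(N)
21*13 = 273


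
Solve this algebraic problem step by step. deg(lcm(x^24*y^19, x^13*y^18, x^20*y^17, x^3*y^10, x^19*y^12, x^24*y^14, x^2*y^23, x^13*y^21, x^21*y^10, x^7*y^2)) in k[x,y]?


lcm = componentwise max:
x: max(24,13,20,3,19,24,2,13,21,7)=24
y: max(19,18,17,10,12,14,23,21,10,2)=23
Total=24+23=47


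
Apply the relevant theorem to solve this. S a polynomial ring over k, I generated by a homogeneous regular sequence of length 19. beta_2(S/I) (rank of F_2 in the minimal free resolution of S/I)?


Regular sequence => Koszul complex is the minimal free resolution.
Syz_1 minimally generated by Koszul relations f_i*e_j - f_j*e_i (i<j): mu(Syz_1) = beta_2 = C(m,2) = m(m-1)/2
m=19
19*18/2 = 171


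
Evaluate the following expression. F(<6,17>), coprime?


gcd(6,17)=1 => F=ab-a-b=6*17-6-17=102-23=79


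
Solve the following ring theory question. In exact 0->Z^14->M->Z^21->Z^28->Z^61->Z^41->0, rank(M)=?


Alt sum=0:
(-1)^0*14 + (-1)^1*? + (-1)^2*21 + (-1)^3*28 + (-1)^4*61 + (-1)^5*41=0
rank(M)=27


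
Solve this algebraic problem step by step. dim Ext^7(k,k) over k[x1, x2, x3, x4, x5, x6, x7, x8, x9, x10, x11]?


C(n,i)=C(11,7)=330


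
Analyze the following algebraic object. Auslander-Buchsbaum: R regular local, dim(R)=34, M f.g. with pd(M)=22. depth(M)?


pd+depth=depth(R)=34
depth=34-22=12


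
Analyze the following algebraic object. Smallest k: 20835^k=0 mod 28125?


20835^k mod 28125:
k=1: 20835
k=2: 15975
k=3: 7875
k=4: 22500
k=5: 0
First zero at k = 5


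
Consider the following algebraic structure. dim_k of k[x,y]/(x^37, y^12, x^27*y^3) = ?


k[x,y]/I, I = (x^37, y^12, x^27*y^3)
Rect: 37x12=444. Corner: (37-27)x(12-3)=90.
dim = 444-90 = 354


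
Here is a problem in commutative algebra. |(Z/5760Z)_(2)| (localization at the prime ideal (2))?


2-primary part: 5760=2^7*45
Size=2^7=128


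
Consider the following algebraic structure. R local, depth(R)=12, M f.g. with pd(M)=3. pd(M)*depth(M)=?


pd+depth=12
depth=12-3=9
pd*depth=3*9=27


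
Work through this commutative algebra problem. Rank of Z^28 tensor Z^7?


rank(M(x)N) = rank(M)*rank(N)
28*7 = 196


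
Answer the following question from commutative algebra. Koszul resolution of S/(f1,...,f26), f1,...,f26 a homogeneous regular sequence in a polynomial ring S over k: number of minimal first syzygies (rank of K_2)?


Regular sequence => Koszul complex is the minimal free resolution.
Syz_1 minimally generated by Koszul relations f_i*e_j - f_j*e_i (i<j): mu(Syz_1) = beta_2 = C(m,2) = m(m-1)/2
m=26
26*25/2 = 325


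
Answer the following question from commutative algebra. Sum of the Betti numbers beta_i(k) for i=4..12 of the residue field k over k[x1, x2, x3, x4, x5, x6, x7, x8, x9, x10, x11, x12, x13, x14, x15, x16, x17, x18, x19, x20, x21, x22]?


Koszul resolution: beta_i(k)=C(n,i), n=22
C(22,4)=7315, C(22,5)=26334, C(22,6)=74613, C(22,7)=170544, C(22,8)=319770, C(22,9)=497420, C(22,10)=646646, C(22,11)=705432, C(22,12)=646646
Sum=3094720


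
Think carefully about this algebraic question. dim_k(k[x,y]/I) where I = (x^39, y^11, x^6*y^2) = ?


k[x,y]/I, I = (x^39, y^11, x^6*y^2)
Rect: 39x11=429. Corner: (39-6)x(11-2)=297.
dim = 429-297 = 132


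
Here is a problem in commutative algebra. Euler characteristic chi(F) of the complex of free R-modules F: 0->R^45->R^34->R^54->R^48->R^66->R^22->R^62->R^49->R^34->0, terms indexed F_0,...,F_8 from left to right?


chi = sum (-1)^i * rank:
(-1)^0*45=45
(-1)^1*34=-34
(-1)^2*54=54
(-1)^3*48=-48
(-1)^4*66=66
(-1)^5*22=-22
(-1)^6*62=62
(-1)^7*49=-49
(-1)^8*34=34
chi=108


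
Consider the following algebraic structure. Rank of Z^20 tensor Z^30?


rank(M(x)N) = rank(M)*rank(N)
20*30 = 600


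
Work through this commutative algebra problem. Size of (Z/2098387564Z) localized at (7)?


7-primary part: 2098387564=7^9*52
Size=7^9=40353607


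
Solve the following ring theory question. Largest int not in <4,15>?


gcd(4,15)=1 => F=ab-a-b=4*15-4-15=60-19=41


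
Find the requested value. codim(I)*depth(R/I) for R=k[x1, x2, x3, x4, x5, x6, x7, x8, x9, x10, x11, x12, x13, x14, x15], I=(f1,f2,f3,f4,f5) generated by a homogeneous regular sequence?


codim=5, depth=dim(R/I)=15-5=10
Product=5*10=50


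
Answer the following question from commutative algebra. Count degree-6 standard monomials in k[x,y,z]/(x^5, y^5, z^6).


Need i<5, j<5, k<6 with i+j+k=6.
For each i, j ranges over max(0,6-i-5)..min(4,6-i):
  i=0: j in [1,4] -> 4
  i=1: j in [0,4] -> 5
  i=2: j in [0,4] -> 5
  i=3: j in [0,3] -> 4
  i=4: j in [0,2] -> 3
H(6) = 4+5+5+4+3 = 21


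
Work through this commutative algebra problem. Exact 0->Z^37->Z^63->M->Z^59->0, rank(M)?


Alt sum=0:
(-1)^0*37 + (-1)^1*63 + (-1)^2*? + (-1)^3*59=0
rank(M)=85


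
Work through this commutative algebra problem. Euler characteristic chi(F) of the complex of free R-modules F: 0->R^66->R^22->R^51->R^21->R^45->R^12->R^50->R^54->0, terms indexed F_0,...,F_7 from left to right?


chi = sum (-1)^i * rank:
(-1)^0*66=66
(-1)^1*22=-22
(-1)^2*51=51
(-1)^3*21=-21
(-1)^4*45=45
(-1)^5*12=-12
(-1)^6*50=50
(-1)^7*54=-54
chi=103


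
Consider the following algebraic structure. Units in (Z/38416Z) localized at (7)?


Local ring = Z/2401Z.
phi(2401) = 7^3*(7-1) = 2058


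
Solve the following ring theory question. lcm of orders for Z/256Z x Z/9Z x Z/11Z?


Exponent = lcm of the cyclic orders; pairwise coprime => product.
2^8*3^2*11^1=256*9*11=25344


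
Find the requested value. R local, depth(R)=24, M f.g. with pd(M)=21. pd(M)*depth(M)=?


pd+depth=24
depth=24-21=3
pd*depth=21*3=63


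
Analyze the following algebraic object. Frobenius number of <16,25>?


gcd(16,25)=1 => F=ab-a-b=16*25-16-25=400-41=359


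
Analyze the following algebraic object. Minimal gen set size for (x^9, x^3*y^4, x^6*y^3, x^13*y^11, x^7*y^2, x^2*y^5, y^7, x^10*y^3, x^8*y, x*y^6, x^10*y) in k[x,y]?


Remove redundant (divisible by others).
x^10*y redundant.
x^13*y^11 redundant.
x^10*y^3 redundant.
Min: x^9, x^8*y, x^7*y^2, x^6*y^3, x^3*y^4, x^2*y^5, x*y^6, y^7
Count=8


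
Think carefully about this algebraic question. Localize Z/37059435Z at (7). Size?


7-primary part: 37059435=7^7*45
Size=7^7=823543


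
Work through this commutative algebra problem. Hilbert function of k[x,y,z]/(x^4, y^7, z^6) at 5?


Need i<4, j<7, k<6 with i+j+k=5.
For each i, j ranges over max(0,5-i-5)..min(6,5-i):
  i=0: j in [0,5] -> 6
  i=1: j in [0,4] -> 5
  i=2: j in [0,3] -> 4
  i=3: j in [0,2] -> 3
H(5) = 6+5+4+3 = 18


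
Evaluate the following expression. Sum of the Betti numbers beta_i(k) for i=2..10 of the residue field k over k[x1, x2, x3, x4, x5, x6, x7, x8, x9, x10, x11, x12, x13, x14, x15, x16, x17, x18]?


Koszul resolution: beta_i(k)=C(n,i), n=18
C(18,2)=153, C(18,3)=816, C(18,4)=3060, C(18,5)=8568, C(18,6)=18564, C(18,7)=31824, C(18,8)=43758, C(18,9)=48620, C(18,10)=43758
Sum=199121


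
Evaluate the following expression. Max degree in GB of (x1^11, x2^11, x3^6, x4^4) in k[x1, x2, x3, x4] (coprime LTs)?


Pure powers, coprime LTs => already GB.
Degrees: 11, 11, 6, 4
Max=11


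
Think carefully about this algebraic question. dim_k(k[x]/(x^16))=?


Basis: 1,x,...,x^15
dim=16


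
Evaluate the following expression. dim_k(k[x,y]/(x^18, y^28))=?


Basis: x^i*y^j, i<18, j<28
18*28=504


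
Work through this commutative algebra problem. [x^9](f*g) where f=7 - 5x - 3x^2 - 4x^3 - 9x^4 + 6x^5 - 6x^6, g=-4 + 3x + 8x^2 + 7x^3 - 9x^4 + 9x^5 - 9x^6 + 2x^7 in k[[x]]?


[x^9] = sum a_i*b_j, i+j=9
  -3*2=-6
  -4*-9=36
  -9*9=-81
  6*-9=-54
  -6*7=-42
Sum=-147


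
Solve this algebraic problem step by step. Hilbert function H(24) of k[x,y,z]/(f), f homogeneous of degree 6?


C(26,2)-C(20,2)=325-190=135


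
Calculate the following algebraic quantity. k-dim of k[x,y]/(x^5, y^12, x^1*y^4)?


k[x,y]/I, I = (x^5, y^12, x^1*y^4)
Rect: 5x12=60. Corner: (5-1)x(12-4)=32.
dim = 60-32 = 28


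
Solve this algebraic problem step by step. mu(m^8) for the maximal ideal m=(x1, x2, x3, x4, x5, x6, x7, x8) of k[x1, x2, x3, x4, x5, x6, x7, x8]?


Graded Nakayama: mu(m^d) = dim_k (m^d/m^(d+1)) = #degree-8 monomials in 8 vars
C(n+d-1,d)=C(15,8)=6435


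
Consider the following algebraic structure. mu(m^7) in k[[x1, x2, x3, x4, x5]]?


C(n+d-1,d)=C(11,7)=330


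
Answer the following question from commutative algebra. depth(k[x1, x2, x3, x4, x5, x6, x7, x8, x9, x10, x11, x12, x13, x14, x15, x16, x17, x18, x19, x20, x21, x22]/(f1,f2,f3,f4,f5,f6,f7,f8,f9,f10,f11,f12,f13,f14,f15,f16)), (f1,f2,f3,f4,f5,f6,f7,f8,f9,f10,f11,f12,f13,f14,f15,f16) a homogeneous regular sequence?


depth(R)=22
depth(R/I)=22-16=6


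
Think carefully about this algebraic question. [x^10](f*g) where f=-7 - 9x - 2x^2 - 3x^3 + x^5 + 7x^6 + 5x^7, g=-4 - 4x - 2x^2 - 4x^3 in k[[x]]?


[x^10] = sum a_i*b_j, i+j=10
  5*-4=-20
Sum=-20


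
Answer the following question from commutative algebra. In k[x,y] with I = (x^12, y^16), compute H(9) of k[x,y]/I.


k[x,y], I = (x^12, y^16), d = 9
Need i < 12 and d-i < 16.
Range: 0 <= i <= 9.
H(9) = 10


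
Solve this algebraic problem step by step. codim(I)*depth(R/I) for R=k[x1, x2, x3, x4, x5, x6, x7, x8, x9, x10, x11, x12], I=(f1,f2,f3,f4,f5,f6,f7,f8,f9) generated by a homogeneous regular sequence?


codim=9, depth=dim(R/I)=12-9=3
Product=9*3=27


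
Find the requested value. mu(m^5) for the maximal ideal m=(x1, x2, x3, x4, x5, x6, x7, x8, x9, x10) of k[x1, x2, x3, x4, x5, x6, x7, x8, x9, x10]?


Graded Nakayama: mu(m^d) = dim_k (m^d/m^(d+1)) = #degree-5 monomials in 10 vars
C(n+d-1,d)=C(14,5)=2002


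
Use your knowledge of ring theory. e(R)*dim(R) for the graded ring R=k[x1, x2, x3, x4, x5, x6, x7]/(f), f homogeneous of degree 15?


e(R)=deg(f)=15, dim(R)=7-1=6
e*dim=15*6=90


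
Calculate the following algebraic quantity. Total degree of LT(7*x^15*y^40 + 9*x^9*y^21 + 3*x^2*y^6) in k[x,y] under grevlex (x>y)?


LT: 7*x^15*y^40
deg_x=15, deg_y=40
Total=15+40=55


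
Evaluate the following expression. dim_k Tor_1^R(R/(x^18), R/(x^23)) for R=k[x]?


Tor_1(R/I,R/J)=(I cap J)/IJ=(x^23)/(x^41)
dim=41-23=min(18,23)=18


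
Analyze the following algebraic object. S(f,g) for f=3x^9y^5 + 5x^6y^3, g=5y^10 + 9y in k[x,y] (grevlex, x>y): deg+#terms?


LT(f)=3x^9y^5, LT(g)=5y^10
lcm(LM)=x^9y^10
S(f,g) (scaled by 15 to clear denominators) = 5y^5*f - 3x^9*g = 25x^6y^8 - 27x^9y
2 terms, deg 14.
14+2=16


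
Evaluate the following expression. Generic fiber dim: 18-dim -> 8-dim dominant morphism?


dim(fiber)=dim(X)-dim(Y)=18-8=10


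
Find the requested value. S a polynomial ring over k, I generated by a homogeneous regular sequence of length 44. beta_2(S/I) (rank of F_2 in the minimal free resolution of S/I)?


Regular sequence => Koszul complex is the minimal free resolution.
Syz_1 minimally generated by Koszul relations f_i*e_j - f_j*e_i (i<j): mu(Syz_1) = beta_2 = C(m,2) = m(m-1)/2
m=44
44*43/2 = 946


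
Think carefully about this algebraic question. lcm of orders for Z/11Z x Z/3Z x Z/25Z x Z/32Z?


Exponent = lcm of the cyclic orders; pairwise coprime => product.
11^1*3^1*5^2*2^5=11*3*25*32=26400


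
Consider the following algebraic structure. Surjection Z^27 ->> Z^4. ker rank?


rank(ker) = 27-4 = 23


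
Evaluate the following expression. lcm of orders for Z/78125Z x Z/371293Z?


Exponent = lcm of the cyclic orders; pairwise coprime => product.
5^7*13^5=78125*371293=29007265625


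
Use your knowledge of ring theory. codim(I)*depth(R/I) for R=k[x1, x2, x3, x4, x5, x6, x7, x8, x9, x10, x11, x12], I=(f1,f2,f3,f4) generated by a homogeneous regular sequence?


codim=4, depth=dim(R/I)=12-4=8
Product=4*8=32


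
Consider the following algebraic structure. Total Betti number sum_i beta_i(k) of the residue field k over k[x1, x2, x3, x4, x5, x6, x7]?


Koszul resolution: beta_i(k)=C(n,i), n=7
sum_i C(7,i) = 2^7 = 128


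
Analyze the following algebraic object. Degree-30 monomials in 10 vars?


C(d+n-1,n-1)=C(39,9)=211915132


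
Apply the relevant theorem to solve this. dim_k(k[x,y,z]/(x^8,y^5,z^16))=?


Basis: x^iy^jz^k, i<8,j<5,k<16
8*5*16=640


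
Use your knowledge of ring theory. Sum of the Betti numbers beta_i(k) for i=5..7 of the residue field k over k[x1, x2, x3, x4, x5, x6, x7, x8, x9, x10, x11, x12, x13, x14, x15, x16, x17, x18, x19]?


Koszul resolution: beta_i(k)=C(n,i), n=19
C(19,5)=11628, C(19,6)=27132, C(19,7)=50388
Sum=89148


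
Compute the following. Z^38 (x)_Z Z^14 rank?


rank(M(x)N) = rank(M)*rank(N)
38*14 = 532


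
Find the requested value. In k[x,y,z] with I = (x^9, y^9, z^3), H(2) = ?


Need i<9, j<9, k<3 with i+j+k=2.
For each i, j ranges over max(0,2-i-2)..min(8,2-i):
  i=0: j in [0,2] -> 3
  i=1: j in [0,1] -> 2
  i=2: j in [0,0] -> 1
H(2) = 3+2+1 = 6


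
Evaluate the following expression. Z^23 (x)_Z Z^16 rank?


rank(M(x)N) = rank(M)*rank(N)
23*16 = 368


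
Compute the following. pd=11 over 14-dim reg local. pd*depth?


pd+depth=14
depth=14-11=3
pd*depth=11*3=33


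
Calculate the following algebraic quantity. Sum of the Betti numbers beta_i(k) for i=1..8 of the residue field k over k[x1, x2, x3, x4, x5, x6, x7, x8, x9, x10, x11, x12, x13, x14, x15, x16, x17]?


Koszul resolution: beta_i(k)=C(n,i), n=17
C(17,1)=17, C(17,2)=136, C(17,3)=680, C(17,4)=2380, C(17,5)=6188, C(17,6)=12376, C(17,7)=19448, C(17,8)=24310
Sum=65535


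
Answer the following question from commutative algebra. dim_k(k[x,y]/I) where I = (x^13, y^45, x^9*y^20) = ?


k[x,y]/I, I = (x^13, y^45, x^9*y^20)
Rect: 13x45=585. Corner: (13-9)x(45-20)=100.
dim = 585-100 = 485


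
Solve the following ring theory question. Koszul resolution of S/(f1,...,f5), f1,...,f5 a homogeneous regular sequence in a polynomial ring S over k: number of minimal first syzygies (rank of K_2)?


Regular sequence => Koszul complex is the minimal free resolution.
Syz_1 minimally generated by Koszul relations f_i*e_j - f_j*e_i (i<j): mu(Syz_1) = beta_2 = C(m,2) = m(m-1)/2
m=5
5*4/2 = 10


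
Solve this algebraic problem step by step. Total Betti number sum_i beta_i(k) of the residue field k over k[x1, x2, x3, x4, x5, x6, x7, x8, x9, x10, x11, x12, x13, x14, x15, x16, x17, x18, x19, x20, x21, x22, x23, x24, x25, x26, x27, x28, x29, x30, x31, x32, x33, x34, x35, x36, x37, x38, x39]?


Koszul resolution: beta_i(k)=C(n,i), n=39
sum_i C(39,i) = 2^39 = 549755813888


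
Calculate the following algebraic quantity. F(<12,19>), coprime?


gcd(12,19)=1 => F=ab-a-b=12*19-12-19=228-31=197


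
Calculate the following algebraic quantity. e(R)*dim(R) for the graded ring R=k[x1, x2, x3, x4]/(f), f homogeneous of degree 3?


e(R)=deg(f)=3, dim(R)=4-1=3
e*dim=3*3=9


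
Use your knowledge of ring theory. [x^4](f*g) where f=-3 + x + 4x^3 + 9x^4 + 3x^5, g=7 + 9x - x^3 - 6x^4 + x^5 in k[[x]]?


[x^4] = sum a_i*b_j, i+j=4
  -3*-6=18
  1*-1=-1
  4*9=36
  9*7=63
Sum=116


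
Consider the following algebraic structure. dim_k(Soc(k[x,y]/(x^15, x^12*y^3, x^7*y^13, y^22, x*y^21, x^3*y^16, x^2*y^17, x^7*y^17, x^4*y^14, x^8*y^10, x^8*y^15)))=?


Socle = ann(m) = span of standard monomials u with x*u, y*u in I (staircase corners).
Redundant generators: x^7*y^17, x^8*y^15
Minimal generators: x^15, x^12*y^3, x^8*y^10, x^7*y^13, x^4*y^14, x^3*y^16, x^2*y^17, x*y^21, y^22
Corners: y^21, xy^20, x^2y^16, x^3y^15, x^6y^13, x^7y^12, x^11y^9, x^14y^2
Socle dim=8


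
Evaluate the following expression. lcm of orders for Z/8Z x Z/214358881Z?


Exponent = lcm of the cyclic orders; pairwise coprime => product.
2^3*11^8=8*214358881=1714871048


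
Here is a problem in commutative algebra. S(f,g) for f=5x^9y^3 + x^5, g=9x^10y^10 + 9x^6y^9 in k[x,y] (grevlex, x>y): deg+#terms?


LT(f)=5x^9y^3, LT(g)=9x^10y^10
lcm(LM)=x^10y^10
S(f,g) (scaled by 45 to clear denominators) = 9xy^7*f - 5*g = -45x^6y^9 + 9x^6y^7
2 terms, deg 15.
15+2=17


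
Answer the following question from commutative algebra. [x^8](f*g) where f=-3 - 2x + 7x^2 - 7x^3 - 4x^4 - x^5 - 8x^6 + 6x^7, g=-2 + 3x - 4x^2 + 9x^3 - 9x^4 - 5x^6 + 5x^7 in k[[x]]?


[x^8] = sum a_i*b_j, i+j=8
  -2*5=-10
  7*-5=-35
  -4*-9=36
  -1*9=-9
  -8*-4=32
  6*3=18
Sum=32


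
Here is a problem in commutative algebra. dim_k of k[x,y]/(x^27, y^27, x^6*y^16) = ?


k[x,y]/I, I = (x^27, y^27, x^6*y^16)
Rect: 27x27=729. Corner: (27-6)x(27-16)=231.
dim = 729-231 = 498


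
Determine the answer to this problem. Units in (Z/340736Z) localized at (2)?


Local ring = Z/256Z.
phi(256) = 2^7*(2-1) = 128


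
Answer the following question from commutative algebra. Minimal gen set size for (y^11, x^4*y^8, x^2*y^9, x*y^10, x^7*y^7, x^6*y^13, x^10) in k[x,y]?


Remove redundant (divisible by others).
x^6*y^13 redundant.
Min: x^10, x^7*y^7, x^4*y^8, x^2*y^9, x*y^10, y^11
Count=6


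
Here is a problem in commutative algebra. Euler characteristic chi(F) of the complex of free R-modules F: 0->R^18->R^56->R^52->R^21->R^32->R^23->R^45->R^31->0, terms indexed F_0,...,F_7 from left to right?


chi = sum (-1)^i * rank:
(-1)^0*18=18
(-1)^1*56=-56
(-1)^2*52=52
(-1)^3*21=-21
(-1)^4*32=32
(-1)^5*23=-23
(-1)^6*45=45
(-1)^7*31=-31
chi=16


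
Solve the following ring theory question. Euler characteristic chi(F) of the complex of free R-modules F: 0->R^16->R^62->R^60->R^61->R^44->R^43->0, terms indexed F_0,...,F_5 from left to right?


chi = sum (-1)^i * rank:
(-1)^0*16=16
(-1)^1*62=-62
(-1)^2*60=60
(-1)^3*61=-61
(-1)^4*44=44
(-1)^5*43=-43
chi=-46


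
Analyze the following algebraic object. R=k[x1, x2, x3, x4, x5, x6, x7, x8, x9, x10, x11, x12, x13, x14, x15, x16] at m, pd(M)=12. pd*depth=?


pd+depth=16
depth=16-12=4
pd*depth=12*4=48


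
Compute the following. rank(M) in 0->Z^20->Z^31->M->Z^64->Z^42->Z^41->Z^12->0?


Alt sum=0:
(-1)^0*20 + (-1)^1*31 + (-1)^2*? + (-1)^3*64 + (-1)^4*42 + (-1)^5*41 + (-1)^6*12=0
rank(M)=62


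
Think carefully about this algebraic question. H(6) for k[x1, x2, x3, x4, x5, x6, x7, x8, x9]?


C(d+n-1,n-1)=C(14,8)=3003


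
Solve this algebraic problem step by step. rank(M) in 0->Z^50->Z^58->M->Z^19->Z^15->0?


Alt sum=0:
(-1)^0*50 + (-1)^1*58 + (-1)^2*? + (-1)^3*19 + (-1)^4*15=0
rank(M)=12


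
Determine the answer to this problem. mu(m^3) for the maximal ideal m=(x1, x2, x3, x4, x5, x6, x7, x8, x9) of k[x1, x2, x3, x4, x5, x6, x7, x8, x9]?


Graded Nakayama: mu(m^d) = dim_k (m^d/m^(d+1)) = #degree-3 monomials in 9 vars
C(n+d-1,d)=C(11,3)=165


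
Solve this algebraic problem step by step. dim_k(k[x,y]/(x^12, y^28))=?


Basis: x^i*y^j, i<12, j<28
12*28=336


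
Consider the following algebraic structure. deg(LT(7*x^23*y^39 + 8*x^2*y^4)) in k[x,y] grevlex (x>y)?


LT: 7*x^23*y^39
deg_x=23, deg_y=39
Total=23+39=62


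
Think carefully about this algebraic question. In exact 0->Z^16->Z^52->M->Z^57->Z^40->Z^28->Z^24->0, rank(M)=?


Alt sum=0:
(-1)^0*16 + (-1)^1*52 + (-1)^2*? + (-1)^3*57 + (-1)^4*40 + (-1)^5*28 + (-1)^6*24=0
rank(M)=57


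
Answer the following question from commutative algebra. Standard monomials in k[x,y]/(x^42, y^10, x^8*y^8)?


k[x,y]/I, I = (x^42, y^10, x^8*y^8)
Rect: 42x10=420. Corner: (42-8)x(10-8)=68.
dim = 420-68 = 352


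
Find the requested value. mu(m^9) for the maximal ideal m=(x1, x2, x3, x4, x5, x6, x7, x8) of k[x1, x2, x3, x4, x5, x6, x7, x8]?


Graded Nakayama: mu(m^d) = dim_k (m^d/m^(d+1)) = #degree-9 monomials in 8 vars
C(n+d-1,d)=C(16,9)=11440


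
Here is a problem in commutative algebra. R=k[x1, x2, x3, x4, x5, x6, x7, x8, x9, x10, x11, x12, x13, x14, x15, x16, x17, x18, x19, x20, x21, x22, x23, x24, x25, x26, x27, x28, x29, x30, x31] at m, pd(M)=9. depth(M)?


pd+depth=depth(R)=31
depth=31-9=22


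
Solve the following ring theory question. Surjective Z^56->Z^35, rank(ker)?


rank(ker) = 56-35 = 21


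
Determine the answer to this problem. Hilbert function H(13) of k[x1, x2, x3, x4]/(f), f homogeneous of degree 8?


C(16,3)-C(8,3)=560-56=504


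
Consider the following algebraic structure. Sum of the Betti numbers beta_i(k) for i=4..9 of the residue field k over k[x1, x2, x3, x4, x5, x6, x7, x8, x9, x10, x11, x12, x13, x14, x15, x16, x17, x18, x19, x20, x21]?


Koszul resolution: beta_i(k)=C(n,i), n=21
C(21,4)=5985, C(21,5)=20349, C(21,6)=54264, C(21,7)=116280, C(21,8)=203490, C(21,9)=293930
Sum=694298


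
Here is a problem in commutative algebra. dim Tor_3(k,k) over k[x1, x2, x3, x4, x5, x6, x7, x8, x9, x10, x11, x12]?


Koszul: C(n,i)=C(12,3)=220


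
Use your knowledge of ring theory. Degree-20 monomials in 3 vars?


C(d+n-1,n-1)=C(22,2)=231


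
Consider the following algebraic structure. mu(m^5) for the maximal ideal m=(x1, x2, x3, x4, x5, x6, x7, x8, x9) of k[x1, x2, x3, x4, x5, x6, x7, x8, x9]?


Graded Nakayama: mu(m^d) = dim_k (m^d/m^(d+1)) = #degree-5 monomials in 9 vars
C(n+d-1,d)=C(13,5)=1287


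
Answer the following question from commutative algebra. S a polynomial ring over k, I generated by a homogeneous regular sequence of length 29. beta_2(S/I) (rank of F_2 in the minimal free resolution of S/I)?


Regular sequence => Koszul complex is the minimal free resolution.
Syz_1 minimally generated by Koszul relations f_i*e_j - f_j*e_i (i<j): mu(Syz_1) = beta_2 = C(m,2) = m(m-1)/2
m=29
29*28/2 = 406


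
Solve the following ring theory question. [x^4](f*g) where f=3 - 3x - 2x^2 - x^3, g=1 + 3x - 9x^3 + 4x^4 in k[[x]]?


[x^4] = sum a_i*b_j, i+j=4
  3*4=12
  -3*-9=27
  -1*3=-3
Sum=36


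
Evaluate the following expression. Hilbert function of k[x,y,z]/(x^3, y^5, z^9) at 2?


Need i<3, j<5, k<9 with i+j+k=2.
For each i, j ranges over max(0,2-i-8)..min(4,2-i):
  i=0: j in [0,2] -> 3
  i=1: j in [0,1] -> 2
  i=2: j in [0,0] -> 1
H(2) = 3+2+1 = 6


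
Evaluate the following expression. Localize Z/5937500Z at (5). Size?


5-primary part: 5937500=5^7*76
Size=5^7=78125


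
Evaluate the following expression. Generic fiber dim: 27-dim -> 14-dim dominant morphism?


dim(fiber)=dim(X)-dim(Y)=27-14=13


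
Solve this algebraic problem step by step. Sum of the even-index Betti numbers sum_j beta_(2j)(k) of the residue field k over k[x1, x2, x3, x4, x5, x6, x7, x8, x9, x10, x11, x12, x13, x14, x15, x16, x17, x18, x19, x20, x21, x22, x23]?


Koszul resolution: beta_i(k)=C(n,i), n=23
sum_even C(23,i) = 2^(n-1) = 2^22 = 4194304


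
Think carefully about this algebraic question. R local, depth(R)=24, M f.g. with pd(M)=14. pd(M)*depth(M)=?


pd+depth=24
depth=24-14=10
pd*depth=14*10=140


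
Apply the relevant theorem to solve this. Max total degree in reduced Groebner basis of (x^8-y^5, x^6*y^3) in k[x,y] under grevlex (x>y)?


LT(f1)=x^8, LT(f2)=x^6y^3, lcm=x^8y^3
S(f1,f2) = y^3*f1 - x^2*f2 = -y^8
Reduced GB = {f1, f2, y^8}; degrees 8, 9, 8
Max = 9


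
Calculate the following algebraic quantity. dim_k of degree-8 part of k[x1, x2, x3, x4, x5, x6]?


C(d+n-1,n-1)=C(13,5)=1287


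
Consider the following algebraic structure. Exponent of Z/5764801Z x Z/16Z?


Exponent = lcm of the cyclic orders; pairwise coprime => product.
7^8*2^4=5764801*16=92236816


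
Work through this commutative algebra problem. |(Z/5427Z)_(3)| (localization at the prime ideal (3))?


3-primary part: 5427=3^4*67
Size=3^4=81


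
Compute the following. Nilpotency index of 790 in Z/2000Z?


790^k mod 2000:
k=1: 790
k=2: 100
k=3: 1000
k=4: 0
First zero at k = 4


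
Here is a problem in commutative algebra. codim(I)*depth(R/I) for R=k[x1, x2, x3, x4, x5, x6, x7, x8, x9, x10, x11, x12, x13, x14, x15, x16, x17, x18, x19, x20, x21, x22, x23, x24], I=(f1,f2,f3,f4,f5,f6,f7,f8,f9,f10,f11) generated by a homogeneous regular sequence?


codim=11, depth=dim(R/I)=24-11=13
Product=11*13=143


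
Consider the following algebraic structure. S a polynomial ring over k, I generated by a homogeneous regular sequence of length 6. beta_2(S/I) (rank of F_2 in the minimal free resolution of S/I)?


Regular sequence => Koszul complex is the minimal free resolution.
Syz_1 minimally generated by Koszul relations f_i*e_j - f_j*e_i (i<j): mu(Syz_1) = beta_2 = C(m,2) = m(m-1)/2
m=6
6*5/2 = 15


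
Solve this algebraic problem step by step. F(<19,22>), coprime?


gcd(19,22)=1 => F=ab-a-b=19*22-19-22=418-41=377


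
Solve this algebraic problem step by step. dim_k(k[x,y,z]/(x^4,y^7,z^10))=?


Basis: x^iy^jz^k, i<4,j<7,k<10
4*7*10=280


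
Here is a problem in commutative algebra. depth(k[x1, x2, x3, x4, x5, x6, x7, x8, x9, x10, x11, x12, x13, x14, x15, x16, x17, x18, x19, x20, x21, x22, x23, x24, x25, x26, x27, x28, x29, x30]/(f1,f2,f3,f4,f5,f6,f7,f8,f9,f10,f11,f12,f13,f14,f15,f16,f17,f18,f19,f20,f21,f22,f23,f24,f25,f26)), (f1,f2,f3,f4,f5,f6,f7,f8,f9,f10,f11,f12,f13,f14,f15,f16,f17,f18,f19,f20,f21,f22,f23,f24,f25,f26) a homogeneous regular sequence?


depth(R)=30
depth(R/I)=30-26=4


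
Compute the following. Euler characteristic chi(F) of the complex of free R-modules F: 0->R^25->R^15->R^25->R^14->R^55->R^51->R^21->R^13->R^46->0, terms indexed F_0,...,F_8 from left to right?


chi = sum (-1)^i * rank:
(-1)^0*25=25
(-1)^1*15=-15
(-1)^2*25=25
(-1)^3*14=-14
(-1)^4*55=55
(-1)^5*51=-51
(-1)^6*21=21
(-1)^7*13=-13
(-1)^8*46=46
chi=79


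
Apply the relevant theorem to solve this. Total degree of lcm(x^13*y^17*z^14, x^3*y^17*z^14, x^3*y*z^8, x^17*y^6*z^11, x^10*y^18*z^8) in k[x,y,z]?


lcm = componentwise max:
x: max(13,3,3,17,10)=17
y: max(17,17,1,6,18)=18
z: max(14,14,8,11,8)=14
Total=17+18+14=49


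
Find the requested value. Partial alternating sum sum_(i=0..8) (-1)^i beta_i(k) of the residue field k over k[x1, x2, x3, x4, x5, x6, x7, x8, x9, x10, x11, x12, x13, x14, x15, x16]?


Koszul resolution: beta_i(k)=C(n,i), n=16
sum_(i=0..p) (-1)^i C(n,i) = (-1)^p C(n-1,p)
(-1)^8*C(15,8) = (-1)^8*6435 = 6435


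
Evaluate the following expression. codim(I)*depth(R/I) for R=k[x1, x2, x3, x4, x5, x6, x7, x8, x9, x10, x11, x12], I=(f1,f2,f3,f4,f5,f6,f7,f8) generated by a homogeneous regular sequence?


codim=8, depth=dim(R/I)=12-8=4
Product=8*4=32


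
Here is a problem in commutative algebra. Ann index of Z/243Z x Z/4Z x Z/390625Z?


Exponent = lcm of the cyclic orders; pairwise coprime => product.
3^5*2^2*5^8=243*4*390625=379687500


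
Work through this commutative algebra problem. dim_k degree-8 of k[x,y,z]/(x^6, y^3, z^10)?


Need i<6, j<3, k<10 with i+j+k=8.
For each i, j ranges over max(0,8-i-9)..min(2,8-i):
  i=0: j in [0,2] -> 3
  i=1: j in [0,2] -> 3
  i=2: j in [0,2] -> 3
  i=3: j in [0,2] -> 3
  i=4: j in [0,2] -> 3
  i=5: j in [0,2] -> 3
H(8) = 3+3+3+3+3+3 = 18


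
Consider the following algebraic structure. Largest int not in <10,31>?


gcd(10,31)=1 => F=ab-a-b=10*31-10-31=310-41=269


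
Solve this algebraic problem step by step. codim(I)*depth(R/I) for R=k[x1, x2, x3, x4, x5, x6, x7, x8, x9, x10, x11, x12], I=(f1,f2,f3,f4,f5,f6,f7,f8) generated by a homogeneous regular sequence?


codim=8, depth=dim(R/I)=12-8=4
Product=8*4=32


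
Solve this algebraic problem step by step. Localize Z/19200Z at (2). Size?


2-primary part: 19200=2^8*75
Size=2^8=256


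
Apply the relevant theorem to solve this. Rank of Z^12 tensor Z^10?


rank(M(x)N) = rank(M)*rank(N)
12*10 = 120


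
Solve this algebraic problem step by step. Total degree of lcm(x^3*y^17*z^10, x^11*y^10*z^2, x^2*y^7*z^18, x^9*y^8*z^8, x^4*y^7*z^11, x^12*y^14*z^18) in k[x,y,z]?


lcm = componentwise max:
x: max(3,11,2,9,4,12)=12
y: max(17,10,7,8,7,14)=17
z: max(10,2,18,8,11,18)=18
Total=12+17+18=47


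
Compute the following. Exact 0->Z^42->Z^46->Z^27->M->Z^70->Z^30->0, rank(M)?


Alt sum=0:
(-1)^0*42 + (-1)^1*46 + (-1)^2*27 + (-1)^3*? + (-1)^4*70 + (-1)^5*30=0
rank(M)=63


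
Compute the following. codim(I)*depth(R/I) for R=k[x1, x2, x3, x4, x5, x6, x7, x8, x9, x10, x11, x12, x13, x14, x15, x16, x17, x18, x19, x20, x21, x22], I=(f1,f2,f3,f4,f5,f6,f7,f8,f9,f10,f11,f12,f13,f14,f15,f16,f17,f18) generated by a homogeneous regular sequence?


codim=18, depth=dim(R/I)=22-18=4
Product=18*4=72


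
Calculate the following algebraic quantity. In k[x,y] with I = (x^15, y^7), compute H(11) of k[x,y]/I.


k[x,y], I = (x^15, y^7), d = 11
Need i < 15 and d-i < 7.
Range: 5 <= i <= 11.
H(11) = 7


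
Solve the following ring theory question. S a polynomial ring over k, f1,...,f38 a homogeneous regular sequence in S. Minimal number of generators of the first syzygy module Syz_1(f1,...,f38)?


Regular sequence => Koszul complex is the minimal free resolution.
Syz_1 minimally generated by Koszul relations f_i*e_j - f_j*e_i (i<j): mu(Syz_1) = beta_2 = C(m,2) = m(m-1)/2
m=38
38*37/2 = 703


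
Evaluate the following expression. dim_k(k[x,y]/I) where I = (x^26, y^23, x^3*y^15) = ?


k[x,y]/I, I = (x^26, y^23, x^3*y^15)
Rect: 26x23=598. Corner: (26-3)x(23-15)=184.
dim = 598-184 = 414


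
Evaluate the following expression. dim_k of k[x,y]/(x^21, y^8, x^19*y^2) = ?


k[x,y]/I, I = (x^21, y^8, x^19*y^2)
Rect: 21x8=168. Corner: (21-19)x(8-2)=12.
dim = 168-12 = 156


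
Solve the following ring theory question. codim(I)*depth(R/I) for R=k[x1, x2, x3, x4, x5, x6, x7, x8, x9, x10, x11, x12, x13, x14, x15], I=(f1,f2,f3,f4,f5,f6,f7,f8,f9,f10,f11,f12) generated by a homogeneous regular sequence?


codim=12, depth=dim(R/I)=15-12=3
Product=12*3=36


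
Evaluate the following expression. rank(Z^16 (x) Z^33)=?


rank(M(x)N) = rank(M)*rank(N)
16*33 = 528


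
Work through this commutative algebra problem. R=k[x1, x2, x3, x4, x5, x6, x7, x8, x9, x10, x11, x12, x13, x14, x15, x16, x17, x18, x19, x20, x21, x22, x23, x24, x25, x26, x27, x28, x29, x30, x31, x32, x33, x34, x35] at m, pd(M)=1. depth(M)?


pd+depth=depth(R)=35
depth=35-1=34


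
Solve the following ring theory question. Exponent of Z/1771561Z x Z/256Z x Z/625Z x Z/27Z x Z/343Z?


Exponent = lcm of the cyclic orders; pairwise coprime => product.
11^6*2^8*5^4*3^3*7^3=1771561*256*625*27*343=2625028227360000


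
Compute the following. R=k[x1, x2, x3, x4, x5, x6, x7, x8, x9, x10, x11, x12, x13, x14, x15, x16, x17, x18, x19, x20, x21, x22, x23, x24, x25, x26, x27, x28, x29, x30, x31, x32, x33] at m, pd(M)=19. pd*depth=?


pd+depth=33
depth=33-19=14
pd*depth=19*14=266


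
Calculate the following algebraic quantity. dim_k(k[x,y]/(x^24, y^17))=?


Basis: x^i*y^j, i<24, j<17
24*17=408


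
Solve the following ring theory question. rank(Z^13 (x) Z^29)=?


rank(M(x)N) = rank(M)*rank(N)
13*29 = 377


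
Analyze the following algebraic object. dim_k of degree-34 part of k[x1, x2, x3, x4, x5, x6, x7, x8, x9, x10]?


C(d+n-1,n-1)=C(43,9)=563921995


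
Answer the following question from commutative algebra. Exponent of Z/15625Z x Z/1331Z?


Exponent = lcm of the cyclic orders; pairwise coprime => product.
5^6*11^3=15625*1331=20796875


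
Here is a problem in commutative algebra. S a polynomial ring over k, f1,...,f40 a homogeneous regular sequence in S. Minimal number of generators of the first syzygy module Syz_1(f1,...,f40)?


Regular sequence => Koszul complex is the minimal free resolution.
Syz_1 minimally generated by Koszul relations f_i*e_j - f_j*e_i (i<j): mu(Syz_1) = beta_2 = C(m,2) = m(m-1)/2
m=40
40*39/2 = 780


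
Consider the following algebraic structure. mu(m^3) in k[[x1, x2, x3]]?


C(n+d-1,d)=C(5,3)=10


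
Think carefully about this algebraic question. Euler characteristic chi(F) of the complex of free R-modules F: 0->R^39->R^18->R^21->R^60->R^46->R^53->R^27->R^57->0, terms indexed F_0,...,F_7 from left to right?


chi = sum (-1)^i * rank:
(-1)^0*39=39
(-1)^1*18=-18
(-1)^2*21=21
(-1)^3*60=-60
(-1)^4*46=46
(-1)^5*53=-53
(-1)^6*27=27
(-1)^7*57=-57
chi=-55


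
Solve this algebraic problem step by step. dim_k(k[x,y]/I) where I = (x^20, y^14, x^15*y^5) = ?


k[x,y]/I, I = (x^20, y^14, x^15*y^5)
Rect: 20x14=280. Corner: (20-15)x(14-5)=45.
dim = 280-45 = 235


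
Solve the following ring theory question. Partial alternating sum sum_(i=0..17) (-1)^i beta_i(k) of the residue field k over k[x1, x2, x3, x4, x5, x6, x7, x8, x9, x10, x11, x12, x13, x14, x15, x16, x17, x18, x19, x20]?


Koszul resolution: beta_i(k)=C(n,i), n=20
sum_(i=0..p) (-1)^i C(n,i) = (-1)^p C(n-1,p)
(-1)^17*C(19,17) = (-1)^17*171 = -171


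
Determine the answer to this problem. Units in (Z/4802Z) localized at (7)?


Local ring = Z/2401Z.
phi(2401) = 7^3*(7-1) = 2058


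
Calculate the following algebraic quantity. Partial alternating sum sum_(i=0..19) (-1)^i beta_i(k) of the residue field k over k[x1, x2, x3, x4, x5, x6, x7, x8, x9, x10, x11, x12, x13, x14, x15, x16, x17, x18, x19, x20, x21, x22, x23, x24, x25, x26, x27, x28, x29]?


Koszul resolution: beta_i(k)=C(n,i), n=29
sum_(i=0..p) (-1)^i C(n,i) = (-1)^p C(n-1,p)
(-1)^19*C(28,19) = (-1)^19*6906900 = -6906900


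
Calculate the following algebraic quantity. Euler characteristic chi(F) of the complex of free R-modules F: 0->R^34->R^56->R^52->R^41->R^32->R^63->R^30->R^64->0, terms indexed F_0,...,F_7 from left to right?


chi = sum (-1)^i * rank:
(-1)^0*34=34
(-1)^1*56=-56
(-1)^2*52=52
(-1)^3*41=-41
(-1)^4*32=32
(-1)^5*63=-63
(-1)^6*30=30
(-1)^7*64=-64
chi=-76


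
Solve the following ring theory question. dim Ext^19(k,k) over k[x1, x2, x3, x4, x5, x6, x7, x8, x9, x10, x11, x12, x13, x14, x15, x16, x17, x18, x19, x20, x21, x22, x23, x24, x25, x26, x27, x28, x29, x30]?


C(n,i)=C(30,19)=54627300


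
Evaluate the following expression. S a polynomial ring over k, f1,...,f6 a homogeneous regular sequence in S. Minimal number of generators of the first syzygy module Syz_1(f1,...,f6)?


Regular sequence => Koszul complex is the minimal free resolution.
Syz_1 minimally generated by Koszul relations f_i*e_j - f_j*e_i (i<j): mu(Syz_1) = beta_2 = C(m,2) = m(m-1)/2
m=6
6*5/2 = 15


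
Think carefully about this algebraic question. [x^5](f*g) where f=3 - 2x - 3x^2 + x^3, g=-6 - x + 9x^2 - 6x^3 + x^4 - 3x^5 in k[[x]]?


[x^5] = sum a_i*b_j, i+j=5
  3*-3=-9
  -2*1=-2
  -3*-6=18
  1*9=9
Sum=16


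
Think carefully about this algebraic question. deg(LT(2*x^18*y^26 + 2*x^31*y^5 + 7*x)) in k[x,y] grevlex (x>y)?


LT: 2*x^18*y^26
deg_x=18, deg_y=26
Total=18+26=44


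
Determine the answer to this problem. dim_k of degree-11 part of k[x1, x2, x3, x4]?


C(d+n-1,n-1)=C(14,3)=364


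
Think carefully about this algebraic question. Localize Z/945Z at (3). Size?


3-primary part: 945=3^3*35
Size=3^3=27


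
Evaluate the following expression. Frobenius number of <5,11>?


gcd(5,11)=1 => F=ab-a-b=5*11-5-11=55-16=39


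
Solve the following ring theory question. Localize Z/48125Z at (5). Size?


5-primary part: 48125=5^4*77
Size=5^4=625


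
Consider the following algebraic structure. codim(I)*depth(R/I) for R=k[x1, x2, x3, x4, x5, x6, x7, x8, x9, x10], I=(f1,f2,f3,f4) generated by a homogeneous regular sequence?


codim=4, depth=dim(R/I)=10-4=6
Product=4*6=24
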